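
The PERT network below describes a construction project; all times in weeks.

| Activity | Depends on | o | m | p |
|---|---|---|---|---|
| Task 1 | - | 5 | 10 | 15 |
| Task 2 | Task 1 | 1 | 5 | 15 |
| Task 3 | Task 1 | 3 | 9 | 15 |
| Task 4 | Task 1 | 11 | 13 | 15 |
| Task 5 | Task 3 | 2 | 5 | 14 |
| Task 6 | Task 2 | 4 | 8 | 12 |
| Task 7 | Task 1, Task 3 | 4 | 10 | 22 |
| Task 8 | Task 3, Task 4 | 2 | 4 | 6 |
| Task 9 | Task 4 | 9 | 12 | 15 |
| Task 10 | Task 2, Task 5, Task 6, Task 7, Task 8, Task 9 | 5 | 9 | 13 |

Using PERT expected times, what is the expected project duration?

te_Task 1 = (5 + 4·10 + 15)/6 = 60/6 = 10
te_Task 2 = (1 + 4·5 + 15)/6 = 36/6 = 6
te_Task 3 = (3 + 4·9 + 15)/6 = 54/6 = 9
te_Task 4 = (11 + 4·13 + 15)/6 = 78/6 = 13
te_Task 5 = (2 + 4·5 + 14)/6 = 36/6 = 6
te_Task 6 = (4 + 4·8 + 12)/6 = 48/6 = 8
te_Task 7 = (4 + 4·10 + 22)/6 = 66/6 = 11
te_Task 8 = (2 + 4·4 + 6)/6 = 24/6 = 4
te_Task 9 = (9 + 4·12 + 15)/6 = 72/6 = 12
te_Task 10 = (5 + 4·9 + 13)/6 = 54/6 = 9

Forward pass:
ES_Task 1 = 0; EF_Task 1 = 10
ES_Task 2 = 10; EF_Task 2 = 10+6 = 16
ES_Task 3 = 10; EF_Task 3 = 10+9 = 19
ES_Task 4 = 10; EF_Task 4 = 10+13 = 23
ES_Task 5 = 19; EF_Task 5 = 19+6 = 25
ES_Task 6 = 16; EF_Task 6 = 16+8 = 24
ES_Task 7 = max(EF_Task 1=10, EF_Task 3=19) = 19; EF_Task 7 = 19+11 = 30
ES_Task 8 = max(EF_Task 3=19, EF_Task 4=23) = 23; EF_Task 8 = 23+4 = 27
ES_Task 9 = 23; EF_Task 9 = 23+12 = 35
ES_Task 10 = max(EF_Task 2=16, EF_Task 5=25, EF_Task 6=24, EF_Task 7=30, EF_Task 8=27, EF_Task 9=35) = 35; EF_Task 10 = 35+9 = 44
Expected project duration μ = 44 weeks. Critical path: Task 1 → Task 4 → Task 9 → Task 10.

44 weeks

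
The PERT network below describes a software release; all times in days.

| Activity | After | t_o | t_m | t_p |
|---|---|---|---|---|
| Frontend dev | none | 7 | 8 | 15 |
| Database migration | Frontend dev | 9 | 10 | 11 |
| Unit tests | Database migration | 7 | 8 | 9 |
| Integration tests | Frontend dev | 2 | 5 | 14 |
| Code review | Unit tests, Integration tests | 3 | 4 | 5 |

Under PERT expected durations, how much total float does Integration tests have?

12 days

te_Frontend dev = (7 + 4·8 + 15)/6 = 54/6 = 9
te_Database migration = (9 + 4·10 + 11)/6 = 60/6 = 10
te_Unit tests = (7 + 4·8 + 9)/6 = 48/6 = 8
te_Integration tests = (2 + 4·5 + 14)/6 = 36/6 = 6
te_Code review = (3 + 4·4 + 5)/6 = 24/6 = 4

Forward pass:
ES_Frontend dev = 0; EF_Frontend dev = 9
ES_Database migration = 9; EF_Database migration = 9+10 = 19
ES_Unit tests = 19; EF_Unit tests = 19+8 = 27
ES_Integration tests = 9; EF_Integration tests = 9+6 = 15
ES_Code review = max(EF_Unit tests=27, EF_Integration tests=15) = 27; EF_Code review = 27+4 = 31
Expected project duration μ = 31 days. Critical path: Frontend dev → Database migration → Unit tests → Code review.

Backward pass:
LF_Code review = 31; LS_Code review = 31−4 = 27
LF_Integration tests = LS_Code review = 27; LS_Integration tests = 27−6 = 21
LF_Unit tests = LS_Code review = 27; LS_Unit tests = 27−8 = 19
LF_Database migration = LS_Unit tests = 19; LS_Database migration = 19−10 = 9
LF_Frontend dev = min(LS_Database migration=9, LS_Integration tests=21) = 9; LS_Frontend dev = 9−9 = 0
Slack_Integration tests = LS_Integration tests − ES_Integration tests = 21 − 9 = 12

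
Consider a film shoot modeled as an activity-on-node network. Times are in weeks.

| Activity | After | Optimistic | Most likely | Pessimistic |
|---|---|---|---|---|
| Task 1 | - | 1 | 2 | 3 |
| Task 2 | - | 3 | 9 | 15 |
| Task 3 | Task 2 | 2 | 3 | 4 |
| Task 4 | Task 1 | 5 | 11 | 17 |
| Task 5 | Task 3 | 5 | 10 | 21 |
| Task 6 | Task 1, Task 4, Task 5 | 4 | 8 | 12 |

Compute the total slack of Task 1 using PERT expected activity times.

te_Task 1 = (1 + 4·2 + 3)/6 = 12/6 = 2
te_Task 2 = (3 + 4·9 + 15)/6 = 54/6 = 9
te_Task 3 = (2 + 4·3 + 4)/6 = 18/6 = 3
te_Task 4 = (5 + 4·11 + 17)/6 = 66/6 = 11
te_Task 5 = (5 + 4·10 + 21)/6 = 66/6 = 11
te_Task 6 = (4 + 4·8 + 12)/6 = 48/6 = 8

Forward pass:
ES_Task 1 = 0; EF_Task 1 = 2
ES_Task 2 = 0; EF_Task 2 = 9
ES_Task 3 = 9; EF_Task 3 = 9+3 = 12
ES_Task 4 = 2; EF_Task 4 = 2+11 = 13
ES_Task 5 = 12; EF_Task 5 = 12+11 = 23
ES_Task 6 = max(EF_Task 1=2, EF_Task 4=13, EF_Task 5=23) = 23; EF_Task 6 = 23+8 = 31
Expected project duration μ = 31 weeks. Critical path: Task 2 → Task 3 → Task 5 → Task 6.

Backward pass:
LF_Task 6 = 31; LS_Task 6 = 31−8 = 23
LF_Task 5 = LS_Task 6 = 23; LS_Task 5 = 23−11 = 12
LF_Task 4 = LS_Task 6 = 23; LS_Task 4 = 23−11 = 12
LF_Task 3 = LS_Task 5 = 12; LS_Task 3 = 12−3 = 9
LF_Task 2 = LS_Task 3 = 9; LS_Task 2 = 9−9 = 0
LF_Task 1 = min(LS_Task 4=12, LS_Task 6=23) = 12; LS_Task 1 = 12−2 = 10
Slack_Task 1 = LS_Task 1 − ES_Task 1 = 10 − 0 = 10

10 weeks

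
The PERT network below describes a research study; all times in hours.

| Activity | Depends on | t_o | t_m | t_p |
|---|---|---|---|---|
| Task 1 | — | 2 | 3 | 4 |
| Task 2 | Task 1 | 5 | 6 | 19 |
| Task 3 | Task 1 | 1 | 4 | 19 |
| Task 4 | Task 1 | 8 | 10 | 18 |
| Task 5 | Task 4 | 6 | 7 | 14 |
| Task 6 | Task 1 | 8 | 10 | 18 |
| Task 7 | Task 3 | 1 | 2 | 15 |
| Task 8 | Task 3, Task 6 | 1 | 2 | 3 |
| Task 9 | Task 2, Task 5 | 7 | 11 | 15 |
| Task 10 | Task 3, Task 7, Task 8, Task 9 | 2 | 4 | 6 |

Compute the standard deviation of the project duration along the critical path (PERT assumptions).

te_Task 1 = (2 + 4·3 + 4)/6 = 18/6 = 3; σ²_Task 1 = ((4−2)/6)² = 0.111
te_Task 2 = (5 + 4·6 + 19)/6 = 48/6 = 8; σ²_Task 2 = ((19−5)/6)² = 5.444
te_Task 3 = (1 + 4·4 + 19)/6 = 36/6 = 6; σ²_Task 3 = ((19−1)/6)² = 9.000
te_Task 4 = (8 + 4·10 + 18)/6 = 66/6 = 11; σ²_Task 4 = ((18−8)/6)² = 2.778
te_Task 5 = (6 + 4·7 + 14)/6 = 48/6 = 8; σ²_Task 5 = ((14−6)/6)² = 1.778
te_Task 6 = (8 + 4·10 + 18)/6 = 66/6 = 11; σ²_Task 6 = ((18−8)/6)² = 2.778
te_Task 7 = (1 + 4·2 + 15)/6 = 24/6 = 4; σ²_Task 7 = ((15−1)/6)² = 5.444
te_Task 8 = (1 + 4·2 + 3)/6 = 12/6 = 2; σ²_Task 8 = ((3−1)/6)² = 0.111
te_Task 9 = (7 + 4·11 + 15)/6 = 66/6 = 11; σ²_Task 9 = ((15−7)/6)² = 1.778
te_Task 10 = (2 + 4·4 + 6)/6 = 24/6 = 4; σ²_Task 10 = ((6−2)/6)² = 0.444

Forward pass:
ES_Task 1 = 0; EF_Task 1 = 3
ES_Task 2 = 3; EF_Task 2 = 3+8 = 11
ES_Task 3 = 3; EF_Task 3 = 3+6 = 9
ES_Task 4 = 3; EF_Task 4 = 3+11 = 14
ES_Task 5 = 14; EF_Task 5 = 14+8 = 22
ES_Task 6 = 3; EF_Task 6 = 3+11 = 14
ES_Task 7 = 9; EF_Task 7 = 9+4 = 13
ES_Task 8 = max(EF_Task 3=9, EF_Task 6=14) = 14; EF_Task 8 = 14+2 = 16
ES_Task 9 = max(EF_Task 2=11, EF_Task 5=22) = 22; EF_Task 9 = 22+11 = 33
ES_Task 10 = max(EF_Task 3=9, EF_Task 7=13, EF_Task 8=16, EF_Task 9=33) = 33; EF_Task 10 = 33+4 = 37
Expected project duration μ = 37 hours. Critical path: Task 1 → Task 4 → Task 5 → Task 9 → Task 10.

Variance along critical path = 0.111 + 2.778 + 1.778 + 1.778 + 0.444 = 6.889
σ = √6.889 = 2.625 hours

2.62 hours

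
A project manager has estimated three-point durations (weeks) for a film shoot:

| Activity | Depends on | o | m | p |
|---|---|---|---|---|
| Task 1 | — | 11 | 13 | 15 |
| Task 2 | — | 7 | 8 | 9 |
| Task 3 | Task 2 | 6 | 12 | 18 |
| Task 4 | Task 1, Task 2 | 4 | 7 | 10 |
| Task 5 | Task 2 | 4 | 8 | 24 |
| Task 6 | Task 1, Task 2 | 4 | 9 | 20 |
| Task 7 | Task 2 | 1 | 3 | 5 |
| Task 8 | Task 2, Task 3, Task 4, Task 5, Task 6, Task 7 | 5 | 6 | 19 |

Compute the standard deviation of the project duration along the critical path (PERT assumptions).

te_Task 1 = (11 + 4·13 + 15)/6 = 78/6 = 13; σ²_Task 1 = ((15−11)/6)² = 0.444
te_Task 2 = (7 + 4·8 + 9)/6 = 48/6 = 8; σ²_Task 2 = ((9−7)/6)² = 0.111
te_Task 3 = (6 + 4·12 + 18)/6 = 72/6 = 12; σ²_Task 3 = ((18−6)/6)² = 4.000
te_Task 4 = (4 + 4·7 + 10)/6 = 42/6 = 7; σ²_Task 4 = ((10−4)/6)² = 1.000
te_Task 5 = (4 + 4·8 + 24)/6 = 60/6 = 10; σ²_Task 5 = ((24−4)/6)² = 11.111
te_Task 6 = (4 + 4·9 + 20)/6 = 60/6 = 10; σ²_Task 6 = ((20−4)/6)² = 7.111
te_Task 7 = (1 + 4·3 + 5)/6 = 18/6 = 3; σ²_Task 7 = ((5−1)/6)² = 0.444
te_Task 8 = (5 + 4·6 + 19)/6 = 48/6 = 8; σ²_Task 8 = ((19−5)/6)² = 5.444

Forward pass:
ES_Task 1 = 0; EF_Task 1 = 13
ES_Task 2 = 0; EF_Task 2 = 8
ES_Task 3 = 8; EF_Task 3 = 8+12 = 20
ES_Task 4 = max(EF_Task 1=13, EF_Task 2=8) = 13; EF_Task 4 = 13+7 = 20
ES_Task 5 = 8; EF_Task 5 = 8+10 = 18
ES_Task 6 = max(EF_Task 1=13, EF_Task 2=8) = 13; EF_Task 6 = 13+10 = 23
ES_Task 7 = 8; EF_Task 7 = 8+3 = 11
ES_Task 8 = max(EF_Task 2=8, EF_Task 3=20, EF_Task 4=20, EF_Task 5=18, EF_Task 6=23, EF_Task 7=11) = 23; EF_Task 8 = 23+8 = 31
Expected project duration μ = 31 weeks. Critical path: Task 1 → Task 6 → Task 8.

Variance along critical path = 0.444 + 7.111 + 5.444 = 13.000
σ = √13.000 = 3.606 weeks

3.61 weeks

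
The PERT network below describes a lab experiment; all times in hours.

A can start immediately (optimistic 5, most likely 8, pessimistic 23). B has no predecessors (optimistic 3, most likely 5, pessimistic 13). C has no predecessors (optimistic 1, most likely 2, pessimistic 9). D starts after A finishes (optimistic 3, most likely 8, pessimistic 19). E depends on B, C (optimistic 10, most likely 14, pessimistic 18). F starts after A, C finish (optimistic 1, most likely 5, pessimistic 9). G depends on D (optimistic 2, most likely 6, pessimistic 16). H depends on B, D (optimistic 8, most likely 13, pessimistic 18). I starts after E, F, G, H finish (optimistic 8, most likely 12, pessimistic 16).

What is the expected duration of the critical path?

te_A = (5 + 4·8 + 23)/6 = 60/6 = 10
te_B = (3 + 4·5 + 13)/6 = 36/6 = 6
te_C = (1 + 4·2 + 9)/6 = 18/6 = 3
te_D = (3 + 4·8 + 19)/6 = 54/6 = 9
te_E = (10 + 4·14 + 18)/6 = 84/6 = 14
te_F = (1 + 4·5 + 9)/6 = 30/6 = 5
te_G = (2 + 4·6 + 16)/6 = 42/6 = 7
te_H = (8 + 4·13 + 18)/6 = 78/6 = 13
te_I = (8 + 4·12 + 16)/6 = 72/6 = 12

Forward pass:
ES_A = 0; EF_A = 10
ES_B = 0; EF_B = 6
ES_C = 0; EF_C = 3
ES_D = 10; EF_D = 10+9 = 19
ES_E = max(EF_B=6, EF_C=3) = 6; EF_E = 6+14 = 20
ES_F = max(EF_A=10, EF_C=3) = 10; EF_F = 10+5 = 15
ES_G = 19; EF_G = 19+7 = 26
ES_H = max(EF_B=6, EF_D=19) = 19; EF_H = 19+13 = 32
ES_I = max(EF_E=20, EF_F=15, EF_G=26, EF_H=32) = 32; EF_I = 32+12 = 44
Expected project duration μ = 44 hours. Critical path: A → D → H → I.

44 hours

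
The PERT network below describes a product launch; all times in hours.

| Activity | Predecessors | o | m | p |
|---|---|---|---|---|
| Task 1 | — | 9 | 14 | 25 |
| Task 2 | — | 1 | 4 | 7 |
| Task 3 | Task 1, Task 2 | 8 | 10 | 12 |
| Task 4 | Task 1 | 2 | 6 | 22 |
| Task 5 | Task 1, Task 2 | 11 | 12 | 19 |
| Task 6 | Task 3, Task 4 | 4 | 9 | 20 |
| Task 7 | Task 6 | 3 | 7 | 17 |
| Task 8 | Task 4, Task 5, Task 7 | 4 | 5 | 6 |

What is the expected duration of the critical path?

48 hours

te_Task 1 = (9 + 4·14 + 25)/6 = 90/6 = 15
te_Task 2 = (1 + 4·4 + 7)/6 = 24/6 = 4
te_Task 3 = (8 + 4·10 + 12)/6 = 60/6 = 10
te_Task 4 = (2 + 4·6 + 22)/6 = 48/6 = 8
te_Task 5 = (11 + 4·12 + 19)/6 = 78/6 = 13
te_Task 6 = (4 + 4·9 + 20)/6 = 60/6 = 10
te_Task 7 = (3 + 4·7 + 17)/6 = 48/6 = 8
te_Task 8 = (4 + 4·5 + 6)/6 = 30/6 = 5

Forward pass:
ES_Task 1 = 0; EF_Task 1 = 15
ES_Task 2 = 0; EF_Task 2 = 4
ES_Task 3 = max(EF_Task 1=15, EF_Task 2=4) = 15; EF_Task 3 = 15+10 = 25
ES_Task 4 = 15; EF_Task 4 = 15+8 = 23
ES_Task 5 = max(EF_Task 1=15, EF_Task 2=4) = 15; EF_Task 5 = 15+13 = 28
ES_Task 6 = max(EF_Task 3=25, EF_Task 4=23) = 25; EF_Task 6 = 25+10 = 35
ES_Task 7 = 35; EF_Task 7 = 35+8 = 43
ES_Task 8 = max(EF_Task 4=23, EF_Task 5=28, EF_Task 7=43) = 43; EF_Task 8 = 43+5 = 48
Expected project duration μ = 48 hours. Critical path: Task 1 → Task 3 → Task 6 → Task 7 → Task 8.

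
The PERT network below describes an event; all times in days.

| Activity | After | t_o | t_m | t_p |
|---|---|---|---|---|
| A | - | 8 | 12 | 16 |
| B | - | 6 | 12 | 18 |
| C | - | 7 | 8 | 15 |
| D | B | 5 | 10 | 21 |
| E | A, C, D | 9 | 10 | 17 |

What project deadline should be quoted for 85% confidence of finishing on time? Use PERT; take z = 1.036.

te_A = (8 + 4·12 + 16)/6 = 72/6 = 12; σ²_A = ((16−8)/6)² = 1.778
te_B = (6 + 4·12 + 18)/6 = 72/6 = 12; σ²_B = ((18−6)/6)² = 4.000
te_C = (7 + 4·8 + 15)/6 = 54/6 = 9; σ²_C = ((15−7)/6)² = 1.778
te_D = (5 + 4·10 + 21)/6 = 66/6 = 11; σ²_D = ((21−5)/6)² = 7.111
te_E = (9 + 4·10 + 17)/6 = 66/6 = 11; σ²_E = ((17−9)/6)² = 1.778

Forward pass:
ES_A = 0; EF_A = 12
ES_B = 0; EF_B = 12
ES_C = 0; EF_C = 9
ES_D = 12; EF_D = 12+11 = 23
ES_E = max(EF_A=12, EF_C=9, EF_D=23) = 23; EF_E = 23+11 = 34
Expected project duration μ = 34 days. Critical path: B → D → E.

Variance along critical path = 4.000 + 7.111 + 1.778 = 12.889; σ = 3.590 days.
D = μ + z·σ = 34 + 1.036·3.590 = 37.7 days

37.7 days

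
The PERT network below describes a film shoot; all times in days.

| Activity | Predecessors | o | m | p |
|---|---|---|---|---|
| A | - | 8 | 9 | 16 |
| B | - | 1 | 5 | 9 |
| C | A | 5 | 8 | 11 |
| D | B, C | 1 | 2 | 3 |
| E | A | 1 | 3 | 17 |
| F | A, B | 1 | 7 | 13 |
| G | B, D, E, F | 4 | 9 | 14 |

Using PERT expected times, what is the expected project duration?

29 days

te_A = (8 + 4·9 + 16)/6 = 60/6 = 10
te_B = (1 + 4·5 + 9)/6 = 30/6 = 5
te_C = (5 + 4·8 + 11)/6 = 48/6 = 8
te_D = (1 + 4·2 + 3)/6 = 12/6 = 2
te_E = (1 + 4·3 + 17)/6 = 30/6 = 5
te_F = (1 + 4·7 + 13)/6 = 42/6 = 7
te_G = (4 + 4·9 + 14)/6 = 54/6 = 9

Forward pass:
ES_A = 0; EF_A = 10
ES_B = 0; EF_B = 5
ES_C = 10; EF_C = 10+8 = 18
ES_D = max(EF_B=5, EF_C=18) = 18; EF_D = 18+2 = 20
ES_E = 10; EF_E = 10+5 = 15
ES_F = max(EF_A=10, EF_B=5) = 10; EF_F = 10+7 = 17
ES_G = max(EF_B=5, EF_D=20, EF_E=15, EF_F=17) = 20; EF_G = 20+9 = 29
Expected project duration μ = 29 days. Critical path: A → C → D → G.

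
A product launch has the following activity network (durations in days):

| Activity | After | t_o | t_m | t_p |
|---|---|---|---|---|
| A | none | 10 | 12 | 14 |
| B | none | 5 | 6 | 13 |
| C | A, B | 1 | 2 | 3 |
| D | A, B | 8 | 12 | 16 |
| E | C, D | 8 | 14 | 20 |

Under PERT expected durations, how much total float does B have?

5 days

te_A = (10 + 4·12 + 14)/6 = 72/6 = 12
te_B = (5 + 4·6 + 13)/6 = 42/6 = 7
te_C = (1 + 4·2 + 3)/6 = 12/6 = 2
te_D = (8 + 4·12 + 16)/6 = 72/6 = 12
te_E = (8 + 4·14 + 20)/6 = 84/6 = 14

Forward pass:
ES_A = 0; EF_A = 12
ES_B = 0; EF_B = 7
ES_C = max(EF_A=12, EF_B=7) = 12; EF_C = 12+2 = 14
ES_D = max(EF_A=12, EF_B=7) = 12; EF_D = 12+12 = 24
ES_E = max(EF_C=14, EF_D=24) = 24; EF_E = 24+14 = 38
Expected project duration μ = 38 days. Critical path: A → D → E.

Backward pass:
LF_E = 38; LS_E = 38−14 = 24
LF_D = LS_E = 24; LS_D = 24−12 = 12
LF_C = LS_E = 24; LS_C = 24−2 = 22
LF_B = min(LS_C=22, LS_D=12) = 12; LS_B = 12−7 = 5
LF_A = min(LS_C=22, LS_D=12) = 12; LS_A = 12−12 = 0
Slack_B = LS_B − ES_B = 5 − 0 = 5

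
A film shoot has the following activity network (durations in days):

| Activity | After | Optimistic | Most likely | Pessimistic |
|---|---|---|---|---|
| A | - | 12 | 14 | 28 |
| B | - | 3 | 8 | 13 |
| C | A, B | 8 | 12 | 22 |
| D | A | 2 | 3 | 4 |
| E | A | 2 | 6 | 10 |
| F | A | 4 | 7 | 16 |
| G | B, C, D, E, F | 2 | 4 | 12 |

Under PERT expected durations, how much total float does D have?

10 days

te_A = (12 + 4·14 + 28)/6 = 96/6 = 16
te_B = (3 + 4·8 + 13)/6 = 48/6 = 8
te_C = (8 + 4·12 + 22)/6 = 78/6 = 13
te_D = (2 + 4·3 + 4)/6 = 18/6 = 3
te_E = (2 + 4·6 + 10)/6 = 36/6 = 6
te_F = (4 + 4·7 + 16)/6 = 48/6 = 8
te_G = (2 + 4·4 + 12)/6 = 30/6 = 5

Forward pass:
ES_A = 0; EF_A = 16
ES_B = 0; EF_B = 8
ES_C = max(EF_A=16, EF_B=8) = 16; EF_C = 16+13 = 29
ES_D = 16; EF_D = 16+3 = 19
ES_E = 16; EF_E = 16+6 = 22
ES_F = 16; EF_F = 16+8 = 24
ES_G = max(EF_B=8, EF_C=29, EF_D=19, EF_E=22, EF_F=24) = 29; EF_G = 29+5 = 34
Expected project duration μ = 34 days. Critical path: A → C → G.

Backward pass:
LF_G = 34; LS_G = 34−5 = 29
LF_F = LS_G = 29; LS_F = 29−8 = 21
LF_E = LS_G = 29; LS_E = 29−6 = 23
LF_D = LS_G = 29; LS_D = 29−3 = 26
LF_C = LS_G = 29; LS_C = 29−13 = 16
LF_B = min(LS_C=16, LS_G=29) = 16; LS_B = 16−8 = 8
LF_A = min(LS_C=16, LS_D=26, LS_E=23, LS_F=21) = 16; LS_A = 16−16 = 0
Slack_D = LS_D − ES_D = 26 − 16 = 10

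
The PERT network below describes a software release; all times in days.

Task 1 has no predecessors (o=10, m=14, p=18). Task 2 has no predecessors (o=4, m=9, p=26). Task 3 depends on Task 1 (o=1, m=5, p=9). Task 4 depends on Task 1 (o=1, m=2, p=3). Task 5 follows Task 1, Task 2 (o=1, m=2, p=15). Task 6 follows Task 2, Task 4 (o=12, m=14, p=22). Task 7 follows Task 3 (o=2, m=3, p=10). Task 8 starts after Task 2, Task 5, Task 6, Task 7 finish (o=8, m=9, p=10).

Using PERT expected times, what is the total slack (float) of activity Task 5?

te_Task 1 = (10 + 4·14 + 18)/6 = 84/6 = 14
te_Task 2 = (4 + 4·9 + 26)/6 = 66/6 = 11
te_Task 3 = (1 + 4·5 + 9)/6 = 30/6 = 5
te_Task 4 = (1 + 4·2 + 3)/6 = 12/6 = 2
te_Task 5 = (1 + 4·2 + 15)/6 = 24/6 = 4
te_Task 6 = (12 + 4·14 + 22)/6 = 90/6 = 15
te_Task 7 = (2 + 4·3 + 10)/6 = 24/6 = 4
te_Task 8 = (8 + 4·9 + 10)/6 = 54/6 = 9

Forward pass:
ES_Task 1 = 0; EF_Task 1 = 14
ES_Task 2 = 0; EF_Task 2 = 11
ES_Task 3 = 14; EF_Task 3 = 14+5 = 19
ES_Task 4 = 14; EF_Task 4 = 14+2 = 16
ES_Task 5 = max(EF_Task 1=14, EF_Task 2=11) = 14; EF_Task 5 = 14+4 = 18
ES_Task 6 = max(EF_Task 2=11, EF_Task 4=16) = 16; EF_Task 6 = 16+15 = 31
ES_Task 7 = 19; EF_Task 7 = 19+4 = 23
ES_Task 8 = max(EF_Task 2=11, EF_Task 5=18, EF_Task 6=31, EF_Task 7=23) = 31; EF_Task 8 = 31+9 = 40
Expected project duration μ = 40 days. Critical path: Task 1 → Task 4 → Task 6 → Task 8.

Backward pass:
LF_Task 8 = 40; LS_Task 8 = 40−9 = 31
LF_Task 7 = LS_Task 8 = 31; LS_Task 7 = 31−4 = 27
LF_Task 6 = LS_Task 8 = 31; LS_Task 6 = 31−15 = 16
LF_Task 5 = LS_Task 8 = 31; LS_Task 5 = 31−4 = 27
LF_Task 4 = LS_Task 6 = 16; LS_Task 4 = 16−2 = 14
LF_Task 3 = LS_Task 7 = 27; LS_Task 3 = 27−5 = 22
LF_Task 2 = min(LS_Task 5=27, LS_Task 6=16, LS_Task 8=31) = 16; LS_Task 2 = 16−11 = 5
LF_Task 1 = min(LS_Task 3=22, LS_Task 4=14, LS_Task 5=27) = 14; LS_Task 1 = 14−14 = 0
Slack_Task 5 = LS_Task 5 − ES_Task 5 = 27 − 14 = 13

13 days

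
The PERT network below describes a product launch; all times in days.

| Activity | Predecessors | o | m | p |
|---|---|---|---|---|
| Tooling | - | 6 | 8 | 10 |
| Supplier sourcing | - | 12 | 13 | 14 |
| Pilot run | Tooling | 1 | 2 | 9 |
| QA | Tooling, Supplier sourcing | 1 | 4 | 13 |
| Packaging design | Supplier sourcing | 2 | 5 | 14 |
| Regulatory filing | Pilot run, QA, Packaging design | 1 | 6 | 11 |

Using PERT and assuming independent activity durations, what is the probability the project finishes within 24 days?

te_Tooling = (6 + 4·8 + 10)/6 = 48/6 = 8; σ²_Tooling = ((10−6)/6)² = 0.444
te_Supplier sourcing = (12 + 4·13 + 14)/6 = 78/6 = 13; σ²_Supplier sourcing = ((14−12)/6)² = 0.111
te_Pilot run = (1 + 4·2 + 9)/6 = 18/6 = 3; σ²_Pilot run = ((9−1)/6)² = 1.778
te_QA = (1 + 4·4 + 13)/6 = 30/6 = 5; σ²_QA = ((13−1)/6)² = 4.000
te_Packaging design = (2 + 4·5 + 14)/6 = 36/6 = 6; σ²_Packaging design = ((14−2)/6)² = 4.000
te_Regulatory filing = (1 + 4·6 + 11)/6 = 36/6 = 6; σ²_Regulatory filing = ((11−1)/6)² = 2.778

Forward pass:
ES_Tooling = 0; EF_Tooling = 8
ES_Supplier sourcing = 0; EF_Supplier sourcing = 13
ES_Pilot run = 8; EF_Pilot run = 8+3 = 11
ES_QA = max(EF_Tooling=8, EF_Supplier sourcing=13) = 13; EF_QA = 13+5 = 18
ES_Packaging design = 13; EF_Packaging design = 13+6 = 19
ES_Regulatory filing = max(EF_Pilot run=11, EF_QA=18, EF_Packaging design=19) = 19; EF_Regulatory filing = 19+6 = 25
Expected project duration μ = 25 days. Critical path: Supplier sourcing → Packaging design → Regulatory filing.

Variance along critical path = 0.111 + 4.000 + 2.778 = 6.889; σ = √6.889 = 2.625 days.
Z = (24 − 25) / 2.625 = -0.381
P(T ≤ 24) = Φ(-0.381) ≈ 0.352

0.352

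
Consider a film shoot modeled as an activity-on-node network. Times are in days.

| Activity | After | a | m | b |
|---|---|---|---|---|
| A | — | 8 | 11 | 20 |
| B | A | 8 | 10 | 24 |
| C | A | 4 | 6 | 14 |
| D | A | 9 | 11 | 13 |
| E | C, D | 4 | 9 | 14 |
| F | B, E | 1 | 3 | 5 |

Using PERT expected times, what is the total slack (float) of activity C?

te_A = (8 + 4·11 + 20)/6 = 72/6 = 12
te_B = (8 + 4·10 + 24)/6 = 72/6 = 12
te_C = (4 + 4·6 + 14)/6 = 42/6 = 7
te_D = (9 + 4·11 + 13)/6 = 66/6 = 11
te_E = (4 + 4·9 + 14)/6 = 54/6 = 9
te_F = (1 + 4·3 + 5)/6 = 18/6 = 3

Forward pass:
ES_A = 0; EF_A = 12
ES_B = 12; EF_B = 12+12 = 24
ES_C = 12; EF_C = 12+7 = 19
ES_D = 12; EF_D = 12+11 = 23
ES_E = max(EF_C=19, EF_D=23) = 23; EF_E = 23+9 = 32
ES_F = max(EF_B=24, EF_E=32) = 32; EF_F = 32+3 = 35
Expected project duration μ = 35 days. Critical path: A → D → E → F.

Backward pass:
LF_F = 35; LS_F = 35−3 = 32
LF_E = LS_F = 32; LS_E = 32−9 = 23
LF_D = LS_E = 23; LS_D = 23−11 = 12
LF_C = LS_E = 23; LS_C = 23−7 = 16
LF_B = LS_F = 32; LS_B = 32−12 = 20
LF_A = min(LS_B=20, LS_C=16, LS_D=12) = 12; LS_A = 12−12 = 0
Slack_C = LS_C − ES_C = 16 − 12 = 4

4 days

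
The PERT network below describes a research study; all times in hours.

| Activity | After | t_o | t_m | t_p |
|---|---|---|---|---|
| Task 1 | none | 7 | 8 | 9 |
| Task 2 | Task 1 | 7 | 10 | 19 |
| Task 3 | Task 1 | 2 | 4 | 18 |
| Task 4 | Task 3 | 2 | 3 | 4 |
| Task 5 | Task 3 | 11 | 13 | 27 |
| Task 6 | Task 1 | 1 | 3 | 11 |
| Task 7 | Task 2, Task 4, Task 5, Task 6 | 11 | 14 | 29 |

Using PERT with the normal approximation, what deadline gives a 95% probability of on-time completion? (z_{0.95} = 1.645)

te_Task 1 = (7 + 4·8 + 9)/6 = 48/6 = 8; σ²_Task 1 = ((9−7)/6)² = 0.111
te_Task 2 = (7 + 4·10 + 19)/6 = 66/6 = 11; σ²_Task 2 = ((19−7)/6)² = 4.000
te_Task 3 = (2 + 4·4 + 18)/6 = 36/6 = 6; σ²_Task 3 = ((18−2)/6)² = 7.111
te_Task 4 = (2 + 4·3 + 4)/6 = 18/6 = 3; σ²_Task 4 = ((4−2)/6)² = 0.111
te_Task 5 = (11 + 4·13 + 27)/6 = 90/6 = 15; σ²_Task 5 = ((27−11)/6)² = 7.111
te_Task 6 = (1 + 4·3 + 11)/6 = 24/6 = 4; σ²_Task 6 = ((11−1)/6)² = 2.778
te_Task 7 = (11 + 4·14 + 29)/6 = 96/6 = 16; σ²_Task 7 = ((29−11)/6)² = 9.000

Forward pass:
ES_Task 1 = 0; EF_Task 1 = 8
ES_Task 2 = 8; EF_Task 2 = 8+11 = 19
ES_Task 3 = 8; EF_Task 3 = 8+6 = 14
ES_Task 4 = 14; EF_Task 4 = 14+3 = 17
ES_Task 5 = 14; EF_Task 5 = 14+15 = 29
ES_Task 6 = 8; EF_Task 6 = 8+4 = 12
ES_Task 7 = max(EF_Task 2=19, EF_Task 4=17, EF_Task 5=29, EF_Task 6=12) = 29; EF_Task 7 = 29+16 = 45
Expected project duration μ = 45 hours. Critical path: Task 1 → Task 3 → Task 5 → Task 7.

Variance along critical path = 0.111 + 7.111 + 7.111 + 9.000 = 23.333; σ = 4.830 hours.
D = μ + z·σ = 45 + 1.645·4.830 = 52.9 hours

52.9 hours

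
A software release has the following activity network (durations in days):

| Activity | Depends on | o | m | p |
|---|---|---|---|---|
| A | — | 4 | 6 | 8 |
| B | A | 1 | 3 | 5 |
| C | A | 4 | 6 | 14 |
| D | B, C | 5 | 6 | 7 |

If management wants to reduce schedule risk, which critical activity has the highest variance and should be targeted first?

te_A = (4 + 4·6 + 8)/6 = 36/6 = 6; σ²_A = ((8−4)/6)² = 0.444
te_B = (1 + 4·3 + 5)/6 = 18/6 = 3; σ²_B = ((5−1)/6)² = 0.444
te_C = (4 + 4·6 + 14)/6 = 42/6 = 7; σ²_C = ((14−4)/6)² = 2.778
te_D = (5 + 4·6 + 7)/6 = 36/6 = 6; σ²_D = ((7−5)/6)² = 0.111

Forward pass:
ES_A = 0; EF_A = 6
ES_B = 6; EF_B = 6+3 = 9
ES_C = 6; EF_C = 6+7 = 13
ES_D = max(EF_B=9, EF_C=13) = 13; EF_D = 13+6 = 19
Expected project duration μ = 19 days. Critical path: A → C → D.

Variances on critical path: σ²_A=0.444, σ²_C=2.778, σ²_D=0.111.
Largest is σ²_C = 2.778.

C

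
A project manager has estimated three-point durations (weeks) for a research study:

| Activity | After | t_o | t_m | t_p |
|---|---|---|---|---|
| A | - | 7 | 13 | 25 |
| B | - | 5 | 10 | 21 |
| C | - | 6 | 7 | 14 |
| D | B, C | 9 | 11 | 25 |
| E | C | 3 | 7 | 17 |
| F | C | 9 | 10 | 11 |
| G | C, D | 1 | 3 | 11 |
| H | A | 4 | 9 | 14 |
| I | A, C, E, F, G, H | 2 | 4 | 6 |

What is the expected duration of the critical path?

32 weeks

te_A = (7 + 4·13 + 25)/6 = 84/6 = 14
te_B = (5 + 4·10 + 21)/6 = 66/6 = 11
te_C = (6 + 4·7 + 14)/6 = 48/6 = 8
te_D = (9 + 4·11 + 25)/6 = 78/6 = 13
te_E = (3 + 4·7 + 17)/6 = 48/6 = 8
te_F = (9 + 4·10 + 11)/6 = 60/6 = 10
te_G = (1 + 4·3 + 11)/6 = 24/6 = 4
te_H = (4 + 4·9 + 14)/6 = 54/6 = 9
te_I = (2 + 4·4 + 6)/6 = 24/6 = 4

Forward pass:
ES_A = 0; EF_A = 14
ES_B = 0; EF_B = 11
ES_C = 0; EF_C = 8
ES_D = max(EF_B=11, EF_C=8) = 11; EF_D = 11+13 = 24
ES_E = 8; EF_E = 8+8 = 16
ES_F = 8; EF_F = 8+10 = 18
ES_G = max(EF_C=8, EF_D=24) = 24; EF_G = 24+4 = 28
ES_H = 14; EF_H = 14+9 = 23
ES_I = max(EF_A=14, EF_C=8, EF_E=16, EF_F=18, EF_G=28, EF_H=23) = 28; EF_I = 28+4 = 32
Expected project duration μ = 32 weeks. Critical path: B → D → G → I.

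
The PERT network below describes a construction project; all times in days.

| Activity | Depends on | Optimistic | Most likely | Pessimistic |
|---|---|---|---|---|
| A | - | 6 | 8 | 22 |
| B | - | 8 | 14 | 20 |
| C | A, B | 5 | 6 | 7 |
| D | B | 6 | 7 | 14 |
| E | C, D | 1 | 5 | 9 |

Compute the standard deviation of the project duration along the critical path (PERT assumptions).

2.75 days

te_A = (6 + 4·8 + 22)/6 = 60/6 = 10; σ²_A = ((22−6)/6)² = 7.111
te_B = (8 + 4·14 + 20)/6 = 84/6 = 14; σ²_B = ((20−8)/6)² = 4.000
te_C = (5 + 4·6 + 7)/6 = 36/6 = 6; σ²_C = ((7−5)/6)² = 0.111
te_D = (6 + 4·7 + 14)/6 = 48/6 = 8; σ²_D = ((14−6)/6)² = 1.778
te_E = (1 + 4·5 + 9)/6 = 30/6 = 5; σ²_E = ((9−1)/6)² = 1.778

Forward pass:
ES_A = 0; EF_A = 10
ES_B = 0; EF_B = 14
ES_C = max(EF_A=10, EF_B=14) = 14; EF_C = 14+6 = 20
ES_D = 14; EF_D = 14+8 = 22
ES_E = max(EF_C=20, EF_D=22) = 22; EF_E = 22+5 = 27
Expected project duration μ = 27 days. Critical path: B → D → E.

Variance along critical path = 4.000 + 1.778 + 1.778 = 7.556
σ = √7.556 = 2.749 days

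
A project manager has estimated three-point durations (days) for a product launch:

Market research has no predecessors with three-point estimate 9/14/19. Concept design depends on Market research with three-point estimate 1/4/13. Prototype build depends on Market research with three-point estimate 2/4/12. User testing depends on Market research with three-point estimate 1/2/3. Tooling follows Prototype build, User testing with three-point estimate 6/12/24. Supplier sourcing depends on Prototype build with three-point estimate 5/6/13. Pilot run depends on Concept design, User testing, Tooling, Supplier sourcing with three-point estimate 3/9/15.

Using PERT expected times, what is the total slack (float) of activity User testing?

3 days

te_Market research = (9 + 4·14 + 19)/6 = 84/6 = 14
te_Concept design = (1 + 4·4 + 13)/6 = 30/6 = 5
te_Prototype build = (2 + 4·4 + 12)/6 = 30/6 = 5
te_User testing = (1 + 4·2 + 3)/6 = 12/6 = 2
te_Tooling = (6 + 4·12 + 24)/6 = 78/6 = 13
te_Supplier sourcing = (5 + 4·6 + 13)/6 = 42/6 = 7
te_Pilot run = (3 + 4·9 + 15)/6 = 54/6 = 9

Forward pass:
ES_Market research = 0; EF_Market research = 14
ES_Concept design = 14; EF_Concept design = 14+5 = 19
ES_Prototype build = 14; EF_Prototype build = 14+5 = 19
ES_User testing = 14; EF_User testing = 14+2 = 16
ES_Tooling = max(EF_Prototype build=19, EF_User testing=16) = 19; EF_Tooling = 19+13 = 32
ES_Supplier sourcing = 19; EF_Supplier sourcing = 19+7 = 26
ES_Pilot run = max(EF_Concept design=19, EF_User testing=16, EF_Tooling=32, EF_Supplier sourcing=26) = 32; EF_Pilot run = 32+9 = 41
Expected project duration μ = 41 days. Critical path: Market research → Prototype build → Tooling → Pilot run.

Backward pass:
LF_Pilot run = 41; LS_Pilot run = 41−9 = 32
LF_Supplier sourcing = LS_Pilot run = 32; LS_Supplier sourcing = 32−7 = 25
LF_Tooling = LS_Pilot run = 32; LS_Tooling = 32−13 = 19
LF_User testing = min(LS_Tooling=19, LS_Pilot run=32) = 19; LS_User testing = 19−2 = 17
LF_Prototype build = min(LS_Tooling=19, LS_Supplier sourcing=25) = 19; LS_Prototype build = 19−5 = 14
LF_Concept design = LS_Pilot run = 32; LS_Concept design = 32−5 = 27
LF_Market research = min(LS_Concept design=27, LS_Prototype build=14, LS_User testing=17) = 14; LS_Market research = 14−14 = 0
Slack_User testing = LS_User testing − ES_User testing = 17 − 14 = 3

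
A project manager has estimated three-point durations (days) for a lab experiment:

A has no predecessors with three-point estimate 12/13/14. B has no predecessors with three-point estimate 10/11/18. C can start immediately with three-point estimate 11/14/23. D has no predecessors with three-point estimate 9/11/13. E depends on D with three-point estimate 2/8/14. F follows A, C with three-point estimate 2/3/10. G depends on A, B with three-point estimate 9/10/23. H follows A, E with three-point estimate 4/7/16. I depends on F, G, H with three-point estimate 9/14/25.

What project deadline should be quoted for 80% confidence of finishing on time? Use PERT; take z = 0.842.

te_A = (12 + 4·13 + 14)/6 = 78/6 = 13; σ²_A = ((14−12)/6)² = 0.111
te_B = (10 + 4·11 + 18)/6 = 72/6 = 12; σ²_B = ((18−10)/6)² = 1.778
te_C = (11 + 4·14 + 23)/6 = 90/6 = 15; σ²_C = ((23−11)/6)² = 4.000
te_D = (9 + 4·11 + 13)/6 = 66/6 = 11; σ²_D = ((13−9)/6)² = 0.444
te_E = (2 + 4·8 + 14)/6 = 48/6 = 8; σ²_E = ((14−2)/6)² = 4.000
te_F = (2 + 4·3 + 10)/6 = 24/6 = 4; σ²_F = ((10−2)/6)² = 1.778
te_G = (9 + 4·10 + 23)/6 = 72/6 = 12; σ²_G = ((23−9)/6)² = 5.444
te_H = (4 + 4·7 + 16)/6 = 48/6 = 8; σ²_H = ((16−4)/6)² = 4.000
te_I = (9 + 4·14 + 25)/6 = 90/6 = 15; σ²_I = ((25−9)/6)² = 7.111

Forward pass:
ES_A = 0; EF_A = 13
ES_B = 0; EF_B = 12
ES_C = 0; EF_C = 15
ES_D = 0; EF_D = 11
ES_E = 11; EF_E = 11+8 = 19
ES_F = max(EF_A=13, EF_C=15) = 15; EF_F = 15+4 = 19
ES_G = max(EF_A=13, EF_B=12) = 13; EF_G = 13+12 = 25
ES_H = max(EF_A=13, EF_E=19) = 19; EF_H = 19+8 = 27
ES_I = max(EF_F=19, EF_G=25, EF_H=27) = 27; EF_I = 27+15 = 42
Expected project duration μ = 42 days. Critical path: D → E → H → I.

Variance along critical path = 0.444 + 4.000 + 4.000 + 7.111 = 15.556; σ = 3.944 days.
D = μ + z·σ = 42 + 0.842·3.944 = 45.3 days

45.3 days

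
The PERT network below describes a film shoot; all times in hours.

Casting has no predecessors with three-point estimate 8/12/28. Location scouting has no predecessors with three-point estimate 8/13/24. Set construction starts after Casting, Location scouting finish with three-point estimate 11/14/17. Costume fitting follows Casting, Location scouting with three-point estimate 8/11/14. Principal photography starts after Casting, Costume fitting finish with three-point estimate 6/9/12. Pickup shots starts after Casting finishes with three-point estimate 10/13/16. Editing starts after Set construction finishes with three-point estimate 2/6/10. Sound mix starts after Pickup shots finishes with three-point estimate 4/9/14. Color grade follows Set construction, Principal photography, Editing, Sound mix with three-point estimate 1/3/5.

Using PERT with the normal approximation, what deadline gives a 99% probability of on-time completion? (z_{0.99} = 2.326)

te_Casting = (8 + 4·12 + 28)/6 = 84/6 = 14; σ²_Casting = ((28−8)/6)² = 11.111
te_Location scouting = (8 + 4·13 + 24)/6 = 84/6 = 14; σ²_Location scouting = ((24−8)/6)² = 7.111
te_Set construction = (11 + 4·14 + 17)/6 = 84/6 = 14; σ²_Set construction = ((17−11)/6)² = 1.000
te_Costume fitting = (8 + 4·11 + 14)/6 = 66/6 = 11; σ²_Costume fitting = ((14−8)/6)² = 1.000
te_Principal photography = (6 + 4·9 + 12)/6 = 54/6 = 9; σ²_Principal photography = ((12−6)/6)² = 1.000
te_Pickup shots = (10 + 4·13 + 16)/6 = 78/6 = 13; σ²_Pickup shots = ((16−10)/6)² = 1.000
te_Editing = (2 + 4·6 + 10)/6 = 36/6 = 6; σ²_Editing = ((10−2)/6)² = 1.778
te_Sound mix = (4 + 4·9 + 14)/6 = 54/6 = 9; σ²_Sound mix = ((14−4)/6)² = 2.778
te_Color grade = (1 + 4·3 + 5)/6 = 18/6 = 3; σ²_Color grade = ((5−1)/6)² = 0.444

Forward pass:
ES_Casting = 0; EF_Casting = 14
ES_Location scouting = 0; EF_Location scouting = 14
ES_Set construction = max(EF_Casting=14, EF_Location scouting=14) = 14; EF_Set construction = 14+14 = 28
ES_Costume fitting = max(EF_Casting=14, EF_Location scouting=14) = 14; EF_Costume fitting = 14+11 = 25
ES_Principal photography = max(EF_Casting=14, EF_Costume fitting=25) = 25; EF_Principal photography = 25+9 = 34
ES_Pickup shots = 14; EF_Pickup shots = 14+13 = 27
ES_Editing = 28; EF_Editing = 28+6 = 34
ES_Sound mix = 27; EF_Sound mix = 27+9 = 36
ES_Color grade = max(EF_Set construction=28, EF_Principal photography=34, EF_Editing=34, EF_Sound mix=36) = 36; EF_Color grade = 36+3 = 39
Expected project duration μ = 39 hours. Critical path: Casting → Pickup shots → Sound mix → Color grade.

Variance along critical path = 11.111 + 1.000 + 2.778 + 0.444 = 15.333; σ = 3.916 hours.
D = μ + z·σ = 39 + 2.326·3.916 = 48.1 hours

48.1 hours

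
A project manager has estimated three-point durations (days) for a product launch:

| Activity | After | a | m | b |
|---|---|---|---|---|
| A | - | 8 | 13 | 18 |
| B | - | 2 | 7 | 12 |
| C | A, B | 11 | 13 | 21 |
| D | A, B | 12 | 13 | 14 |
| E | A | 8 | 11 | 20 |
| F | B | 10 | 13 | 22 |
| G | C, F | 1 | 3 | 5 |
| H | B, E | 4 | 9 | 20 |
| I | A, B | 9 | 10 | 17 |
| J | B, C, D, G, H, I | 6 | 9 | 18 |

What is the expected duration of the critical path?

45 days

te_A = (8 + 4·13 + 18)/6 = 78/6 = 13
te_B = (2 + 4·7 + 12)/6 = 42/6 = 7
te_C = (11 + 4·13 + 21)/6 = 84/6 = 14
te_D = (12 + 4·13 + 14)/6 = 78/6 = 13
te_E = (8 + 4·11 + 20)/6 = 72/6 = 12
te_F = (10 + 4·13 + 22)/6 = 84/6 = 14
te_G = (1 + 4·3 + 5)/6 = 18/6 = 3
te_H = (4 + 4·9 + 20)/6 = 60/6 = 10
te_I = (9 + 4·10 + 17)/6 = 66/6 = 11
te_J = (6 + 4·9 + 18)/6 = 60/6 = 10

Forward pass:
ES_A = 0; EF_A = 13
ES_B = 0; EF_B = 7
ES_C = max(EF_A=13, EF_B=7) = 13; EF_C = 13+14 = 27
ES_D = max(EF_A=13, EF_B=7) = 13; EF_D = 13+13 = 26
ES_E = 13; EF_E = 13+12 = 25
ES_F = 7; EF_F = 7+14 = 21
ES_G = max(EF_C=27, EF_F=21) = 27; EF_G = 27+3 = 30
ES_H = max(EF_B=7, EF_E=25) = 25; EF_H = 25+10 = 35
ES_I = max(EF_A=13, EF_B=7) = 13; EF_I = 13+11 = 24
ES_J = max(EF_B=7, EF_C=27, EF_D=26, EF_G=30, EF_H=35, EF_I=24) = 35; EF_J = 35+10 = 45
Expected project duration μ = 45 days. Critical path: A → E → H → J.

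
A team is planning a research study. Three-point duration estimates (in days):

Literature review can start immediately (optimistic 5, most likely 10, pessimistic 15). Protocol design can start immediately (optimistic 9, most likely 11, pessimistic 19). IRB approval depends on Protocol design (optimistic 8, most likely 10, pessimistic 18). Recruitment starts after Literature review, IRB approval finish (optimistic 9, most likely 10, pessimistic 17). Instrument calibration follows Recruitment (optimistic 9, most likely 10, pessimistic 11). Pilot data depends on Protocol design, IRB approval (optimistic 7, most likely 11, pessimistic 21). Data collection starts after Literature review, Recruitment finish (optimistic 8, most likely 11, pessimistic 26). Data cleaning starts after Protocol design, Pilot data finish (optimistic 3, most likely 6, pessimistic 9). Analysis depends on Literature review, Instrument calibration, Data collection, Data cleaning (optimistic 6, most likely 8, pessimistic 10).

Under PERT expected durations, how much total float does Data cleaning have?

te_Literature review = (5 + 4·10 + 15)/6 = 60/6 = 10
te_Protocol design = (9 + 4·11 + 19)/6 = 72/6 = 12
te_IRB approval = (8 + 4·10 + 18)/6 = 66/6 = 11
te_Recruitment = (9 + 4·10 + 17)/6 = 66/6 = 11
te_Instrument calibration = (9 + 4·10 + 11)/6 = 60/6 = 10
te_Pilot data = (7 + 4·11 + 21)/6 = 72/6 = 12
te_Data collection = (8 + 4·11 + 26)/6 = 78/6 = 13
te_Data cleaning = (3 + 4·6 + 9)/6 = 36/6 = 6
te_Analysis = (6 + 4·8 + 10)/6 = 48/6 = 8

Forward pass:
ES_Literature review = 0; EF_Literature review = 10
ES_Protocol design = 0; EF_Protocol design = 12
ES_IRB approval = 12; EF_IRB approval = 12+11 = 23
ES_Recruitment = max(EF_Literature review=10, EF_IRB approval=23) = 23; EF_Recruitment = 23+11 = 34
ES_Instrument calibration = 34; EF_Instrument calibration = 34+10 = 44
ES_Pilot data = max(EF_Protocol design=12, EF_IRB approval=23) = 23; EF_Pilot data = 23+12 = 35
ES_Data collection = max(EF_Literature review=10, EF_Recruitment=34) = 34; EF_Data collection = 34+13 = 47
ES_Data cleaning = max(EF_Protocol design=12, EF_Pilot data=35) = 35; EF_Data cleaning = 35+6 = 41
ES_Analysis = max(EF_Literature review=10, EF_Instrument calibration=44, EF_Data collection=47, EF_Data cleaning=41) = 47; EF_Analysis = 47+8 = 55
Expected project duration μ = 55 days. Critical path: Protocol design → IRB approval → Recruitment → Data collection → Analysis.

Backward pass:
LF_Analysis = 55; LS_Analysis = 55−8 = 47
LF_Data cleaning = LS_Analysis = 47; LS_Data cleaning = 47−6 = 41
LF_Data collection = LS_Analysis = 47; LS_Data collection = 47−13 = 34
LF_Pilot data = LS_Data cleaning = 41; LS_Pilot data = 41−12 = 29
LF_Instrument calibration = LS_Analysis = 47; LS_Instrument calibration = 47−10 = 37
LF_Recruitment = min(LS_Instrument calibration=37, LS_Data collection=34) = 34; LS_Recruitment = 34−11 = 23
LF_IRB approval = min(LS_Recruitment=23, LS_Pilot data=29) = 23; LS_IRB approval = 23−11 = 12
LF_Protocol design = min(LS_IRB approval=12, LS_Pilot data=29, LS_Data cleaning=41) = 12; LS_Protocol design = 12−12 = 0
LF_Literature review = min(LS_Recruitment=23, LS_Data collection=34, LS_Analysis=47) = 23; LS_Literature review = 23−10 = 13
Slack_Data cleaning = LS_Data cleaning − ES_Data cleaning = 41 − 35 = 6

6 days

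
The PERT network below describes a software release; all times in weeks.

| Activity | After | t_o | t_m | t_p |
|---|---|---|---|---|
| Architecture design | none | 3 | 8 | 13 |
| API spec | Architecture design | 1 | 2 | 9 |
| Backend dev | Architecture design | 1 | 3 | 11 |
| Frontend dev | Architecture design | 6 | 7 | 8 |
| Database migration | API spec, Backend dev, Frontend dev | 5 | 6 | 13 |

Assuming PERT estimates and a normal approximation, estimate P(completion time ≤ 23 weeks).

te_Architecture design = (3 + 4·8 + 13)/6 = 48/6 = 8; σ²_Architecture design = ((13−3)/6)² = 2.778
te_API spec = (1 + 4·2 + 9)/6 = 18/6 = 3; σ²_API spec = ((9−1)/6)² = 1.778
te_Backend dev = (1 + 4·3 + 11)/6 = 24/6 = 4; σ²_Backend dev = ((11−1)/6)² = 2.778
te_Frontend dev = (6 + 4·7 + 8)/6 = 42/6 = 7; σ²_Frontend dev = ((8−6)/6)² = 0.111
te_Database migration = (5 + 4·6 + 13)/6 = 42/6 = 7; σ²_Database migration = ((13−5)/6)² = 1.778

Forward pass:
ES_Architecture design = 0; EF_Architecture design = 8
ES_API spec = 8; EF_API spec = 8+3 = 11
ES_Backend dev = 8; EF_Backend dev = 8+4 = 12
ES_Frontend dev = 8; EF_Frontend dev = 8+7 = 15
ES_Database migration = max(EF_API spec=11, EF_Backend dev=12, EF_Frontend dev=15) = 15; EF_Database migration = 15+7 = 22
Expected project duration μ = 22 weeks. Critical path: Architecture design → Frontend dev → Database migration.

Variance along critical path = 2.778 + 0.111 + 1.778 = 4.667; σ = √4.667 = 2.160 weeks.
Z = (23 − 22) / 2.160 = 0.463
P(T ≤ 23) = Φ(0.463) ≈ 0.678

0.678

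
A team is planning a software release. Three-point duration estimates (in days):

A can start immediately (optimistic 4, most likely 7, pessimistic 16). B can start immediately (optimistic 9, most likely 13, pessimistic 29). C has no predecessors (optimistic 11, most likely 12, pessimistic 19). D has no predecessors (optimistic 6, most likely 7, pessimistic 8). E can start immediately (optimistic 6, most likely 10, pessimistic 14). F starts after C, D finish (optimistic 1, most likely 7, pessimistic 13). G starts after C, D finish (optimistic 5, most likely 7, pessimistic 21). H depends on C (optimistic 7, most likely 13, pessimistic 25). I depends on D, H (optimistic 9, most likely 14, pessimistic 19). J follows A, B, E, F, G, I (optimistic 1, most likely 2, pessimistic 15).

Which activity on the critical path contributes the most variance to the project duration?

H

te_A = (4 + 4·7 + 16)/6 = 48/6 = 8; σ²_A = ((16−4)/6)² = 4.000
te_B = (9 + 4·13 + 29)/6 = 90/6 = 15; σ²_B = ((29−9)/6)² = 11.111
te_C = (11 + 4·12 + 19)/6 = 78/6 = 13; σ²_C = ((19−11)/6)² = 1.778
te_D = (6 + 4·7 + 8)/6 = 42/6 = 7; σ²_D = ((8−6)/6)² = 0.111
te_E = (6 + 4·10 + 14)/6 = 60/6 = 10; σ²_E = ((14−6)/6)² = 1.778
te_F = (1 + 4·7 + 13)/6 = 42/6 = 7; σ²_F = ((13−1)/6)² = 4.000
te_G = (5 + 4·7 + 21)/6 = 54/6 = 9; σ²_G = ((21−5)/6)² = 7.111
te_H = (7 + 4·13 + 25)/6 = 84/6 = 14; σ²_H = ((25−7)/6)² = 9.000
te_I = (9 + 4·14 + 19)/6 = 84/6 = 14; σ²_I = ((19−9)/6)² = 2.778
te_J = (1 + 4·2 + 15)/6 = 24/6 = 4; σ²_J = ((15−1)/6)² = 5.444

Forward pass:
ES_A = 0; EF_A = 8
ES_B = 0; EF_B = 15
ES_C = 0; EF_C = 13
ES_D = 0; EF_D = 7
ES_E = 0; EF_E = 10
ES_F = max(EF_C=13, EF_D=7) = 13; EF_F = 13+7 = 20
ES_G = max(EF_C=13, EF_D=7) = 13; EF_G = 13+9 = 22
ES_H = 13; EF_H = 13+14 = 27
ES_I = max(EF_D=7, EF_H=27) = 27; EF_I = 27+14 = 41
ES_J = max(EF_A=8, EF_B=15, EF_E=10, EF_F=20, EF_G=22, EF_I=41) = 41; EF_J = 41+4 = 45
Expected project duration μ = 45 days. Critical path: C → H → I → J.

Variances on critical path: σ²_C=1.778, σ²_H=9.000, σ²_I=2.778, σ²_J=5.444.
Largest is σ²_H = 9.000.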